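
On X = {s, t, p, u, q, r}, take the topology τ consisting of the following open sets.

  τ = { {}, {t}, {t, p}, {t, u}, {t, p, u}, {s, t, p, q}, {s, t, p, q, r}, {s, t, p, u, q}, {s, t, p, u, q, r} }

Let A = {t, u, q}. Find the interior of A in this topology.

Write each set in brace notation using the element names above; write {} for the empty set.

{t, u}

opens ⊆ A: {}, {t}, {t, u}; union → int = {t, u}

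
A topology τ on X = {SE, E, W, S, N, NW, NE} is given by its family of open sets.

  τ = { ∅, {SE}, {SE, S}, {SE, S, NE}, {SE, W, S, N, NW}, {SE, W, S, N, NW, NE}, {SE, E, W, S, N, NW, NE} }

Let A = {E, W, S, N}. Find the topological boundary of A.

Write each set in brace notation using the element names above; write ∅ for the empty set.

{E, W, S, N, NW, NE}

U open, U⊆A: ∅. int(A) = ⋃ = ∅
X∖A={SE, NW, NE}, int(X∖A)={SE}, hence cl(A)={E, W, S, N, NW, NE}
∂A: remove int from cl → {E, W, S, N, NW, NE}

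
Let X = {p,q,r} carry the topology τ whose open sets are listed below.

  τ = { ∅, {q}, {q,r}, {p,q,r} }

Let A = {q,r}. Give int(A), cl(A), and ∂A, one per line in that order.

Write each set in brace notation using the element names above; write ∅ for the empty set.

int(A) = {q,r}
cl(A)  = {p,q,r}
∂A     = {p}

opens ⊆ A: ∅, {q}, {q,r}; union → int = {q,r}
complement {p}; its interior ∅; cl(A) = X∖∅ = {p,q,r}
boundary = {p,q,r} ∖ {q,r} = {p}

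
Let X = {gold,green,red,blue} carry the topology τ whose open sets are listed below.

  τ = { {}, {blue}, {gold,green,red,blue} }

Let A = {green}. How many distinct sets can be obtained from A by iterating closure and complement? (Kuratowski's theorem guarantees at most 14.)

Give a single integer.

6

X∖A={gold,red,blue}, int(X∖A)={blue}, hence cl(A)={gold,green,red}
Orbit (k=closure, c=complement):
  1. A     = {green}
  2. kA    = {gold,green,red}
  3. cA    = {gold,red,blue}
  4. ckA   = {blue}
  5. kcA   = {gold,green,red,blue}
  6. ckcA  = {}
(closed under both — stop)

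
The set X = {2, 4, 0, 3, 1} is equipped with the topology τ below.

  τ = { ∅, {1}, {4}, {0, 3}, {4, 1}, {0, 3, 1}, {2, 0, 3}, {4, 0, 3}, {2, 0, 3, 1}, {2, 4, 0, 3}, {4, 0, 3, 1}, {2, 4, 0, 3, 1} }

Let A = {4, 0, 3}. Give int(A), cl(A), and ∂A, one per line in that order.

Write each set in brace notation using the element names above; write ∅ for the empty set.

opens ⊆ A: ∅, {4}, {0, 3}, {4, 0, 3}; union → int = {4, 0, 3}
complement {2, 1}; its interior {1}; cl(A) = X∖{1} = {2, 4, 0, 3}
boundary = {2, 4, 0, 3} ∖ {4, 0, 3} = {2}

int(A) = {4, 0, 3}
cl(A)  = {2, 4, 0, 3}
∂A     = {2}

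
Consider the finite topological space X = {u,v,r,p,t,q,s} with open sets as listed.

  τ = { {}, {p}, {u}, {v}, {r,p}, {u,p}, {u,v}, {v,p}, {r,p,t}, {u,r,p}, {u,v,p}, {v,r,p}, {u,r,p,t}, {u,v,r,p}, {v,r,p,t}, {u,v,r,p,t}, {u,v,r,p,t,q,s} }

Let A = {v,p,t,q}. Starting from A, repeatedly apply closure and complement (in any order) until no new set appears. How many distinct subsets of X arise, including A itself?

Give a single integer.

complement {u,r,s}; its interior {u}; cl(A) = X∖{u} = {v,r,p,t,q,s}
With k = closure, c = complement:
  1. A     = {v,p,t,q}
  2. kA    = {v,r,p,t,q,s}
  3. cA    = {u,r,s}
  4. ckA   = {u}
  5. kcA   = {u,r,t,q,s}
  6. kckA  = {u,q,s}
  7. ckcA  = {v,p}
  8. ckckA = {v,r,p,t}
k, c of each give nothing new

8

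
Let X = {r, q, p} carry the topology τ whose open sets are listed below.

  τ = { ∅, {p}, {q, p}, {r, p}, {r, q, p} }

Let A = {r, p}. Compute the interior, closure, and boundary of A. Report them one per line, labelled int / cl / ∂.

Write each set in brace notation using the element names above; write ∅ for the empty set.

open subsets of A: ∅, {p}, {r, p}; so int(A) = {r, p}
closure: X∖int(X∖A) = X∖∅ = {r, q, p}
∂A = {r, q, p} minus {r, p} = {q}

int(A) = {r, p}
cl(A)  = {r, q, p}
∂A     = {q}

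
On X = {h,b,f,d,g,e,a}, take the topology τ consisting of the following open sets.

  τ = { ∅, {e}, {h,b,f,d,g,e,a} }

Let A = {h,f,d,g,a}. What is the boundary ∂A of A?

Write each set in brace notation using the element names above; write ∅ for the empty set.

opens ⊆ A: ∅; union → int = ∅
complement {b,e}; its interior {e}; cl(A) = X∖{e} = {h,b,f,d,g,a}
boundary = {h,b,f,d,g,a} ∖ ∅ = {h,b,f,d,g,a}

{h,b,f,d,g,a}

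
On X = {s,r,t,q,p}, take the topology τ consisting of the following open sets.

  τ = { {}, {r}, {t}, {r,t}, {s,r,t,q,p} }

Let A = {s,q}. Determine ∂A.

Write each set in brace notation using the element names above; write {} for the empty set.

U open, U⊆A: {}. int(A) = ⋃ = {}
X∖A={r,t,p}, int(X∖A)={r,t}, hence cl(A)={s,q,p}
∂A: remove int from cl → {s,q,p}

{s,q,p}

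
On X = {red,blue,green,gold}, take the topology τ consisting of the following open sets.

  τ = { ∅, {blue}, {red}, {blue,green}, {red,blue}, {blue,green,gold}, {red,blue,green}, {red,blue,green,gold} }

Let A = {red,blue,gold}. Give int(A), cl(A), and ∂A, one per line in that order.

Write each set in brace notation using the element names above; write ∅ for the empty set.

int(A) = {red,blue}
cl(A)  = {red,blue,green,gold}
∂A     = {green,gold}

opens ⊆ A: ∅, {red}, {blue}, {red,blue}; union → int = {red,blue}
complement {green}; its interior ∅; cl(A) = X∖∅ = {red,blue,green,gold}
boundary = {red,blue,green,gold} ∖ {red,blue} = {green,gold}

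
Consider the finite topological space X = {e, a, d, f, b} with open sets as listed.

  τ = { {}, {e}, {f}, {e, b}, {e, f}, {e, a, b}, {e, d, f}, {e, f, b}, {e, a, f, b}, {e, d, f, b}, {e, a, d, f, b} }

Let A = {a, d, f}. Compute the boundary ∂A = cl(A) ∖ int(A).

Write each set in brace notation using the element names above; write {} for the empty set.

interior: largest open inside A is {f} (from {}, {f})
cl via duality: int({e, b}) = {e, b}, so X∖{e, b} = {a, d, f}
cl∖int = {a, d}

{a, d}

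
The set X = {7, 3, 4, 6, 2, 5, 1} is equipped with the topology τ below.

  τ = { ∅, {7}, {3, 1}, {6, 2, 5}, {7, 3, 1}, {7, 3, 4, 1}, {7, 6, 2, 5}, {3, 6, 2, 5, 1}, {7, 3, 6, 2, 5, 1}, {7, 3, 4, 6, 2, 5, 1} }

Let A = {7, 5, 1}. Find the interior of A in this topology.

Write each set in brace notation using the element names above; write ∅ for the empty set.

opens ⊆ A: ∅, {7}; union → int = {7}

{7}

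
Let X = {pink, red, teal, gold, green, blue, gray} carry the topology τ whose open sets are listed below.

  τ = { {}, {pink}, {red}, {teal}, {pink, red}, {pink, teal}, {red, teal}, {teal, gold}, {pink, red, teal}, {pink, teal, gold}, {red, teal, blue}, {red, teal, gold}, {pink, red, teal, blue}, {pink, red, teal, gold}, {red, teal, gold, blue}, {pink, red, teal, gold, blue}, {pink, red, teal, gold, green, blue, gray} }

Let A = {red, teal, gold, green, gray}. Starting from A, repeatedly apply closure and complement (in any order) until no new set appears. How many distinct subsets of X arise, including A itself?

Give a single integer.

8

cl via duality: int({pink, blue}) = {pink}, so X∖{pink} = {red, teal, gold, green, blue, gray}
Write k for closure, c for complement:
  1. A     = {red, teal, gold, green, gray}
  2. kA    = {red, teal, gold, green, blue, gray}
  3. cA    = {pink, blue}
  4. ckA   = {pink}
  5. kcA   = {pink, green, blue, gray}
  6. kckA  = {pink, green, gray}
  7. ckcA  = {red, teal, gold}
  8. ckckA = {red, teal, gold, blue}
applying k or c yields no new set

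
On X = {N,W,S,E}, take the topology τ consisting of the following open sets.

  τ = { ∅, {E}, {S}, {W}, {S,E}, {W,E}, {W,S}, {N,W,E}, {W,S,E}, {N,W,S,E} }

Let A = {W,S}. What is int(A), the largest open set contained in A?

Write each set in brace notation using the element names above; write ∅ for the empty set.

U open, U⊆A: ∅, {S}, {W}, {W,S}. int(A) = ⋃ = {W,S}

{W,S}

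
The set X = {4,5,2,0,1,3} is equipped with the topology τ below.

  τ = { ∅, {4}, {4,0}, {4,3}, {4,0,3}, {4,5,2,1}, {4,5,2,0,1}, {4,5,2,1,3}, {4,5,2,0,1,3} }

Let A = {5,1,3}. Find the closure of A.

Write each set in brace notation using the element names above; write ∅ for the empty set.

cl via duality: int({4,2,0}) = {4,0}, so X∖{4,0} = {5,2,1,3}

{5,2,1,3}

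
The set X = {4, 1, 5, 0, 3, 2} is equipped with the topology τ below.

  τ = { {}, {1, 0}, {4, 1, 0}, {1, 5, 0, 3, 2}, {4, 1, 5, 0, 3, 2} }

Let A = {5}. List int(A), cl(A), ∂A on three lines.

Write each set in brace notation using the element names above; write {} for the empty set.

opens ⊆ A: {}; union → int = {}
complement {4, 1, 0, 3, 2}; its interior {4, 1, 0}; cl(A) = X∖{4, 1, 0} = {5, 3, 2}
boundary = {5, 3, 2} ∖ {} = {5, 3, 2}

int(A) = {}
cl(A)  = {5, 3, 2}
∂A     = {5, 3, 2}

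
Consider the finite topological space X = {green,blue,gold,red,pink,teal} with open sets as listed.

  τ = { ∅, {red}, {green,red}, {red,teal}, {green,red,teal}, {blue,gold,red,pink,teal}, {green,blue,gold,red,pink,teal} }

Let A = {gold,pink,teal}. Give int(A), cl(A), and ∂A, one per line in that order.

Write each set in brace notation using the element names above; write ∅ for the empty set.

int(A) = ∅
cl(A)  = {blue,gold,pink,teal}
∂A     = {blue,gold,pink,teal}

opens ⊆ A: ∅; union → int = ∅
complement {green,blue,red}; its interior {green,red}; cl(A) = X∖{green,red} = {blue,gold,pink,teal}
boundary = {blue,gold,pink,teal} ∖ ∅ = {blue,gold,pink,teal}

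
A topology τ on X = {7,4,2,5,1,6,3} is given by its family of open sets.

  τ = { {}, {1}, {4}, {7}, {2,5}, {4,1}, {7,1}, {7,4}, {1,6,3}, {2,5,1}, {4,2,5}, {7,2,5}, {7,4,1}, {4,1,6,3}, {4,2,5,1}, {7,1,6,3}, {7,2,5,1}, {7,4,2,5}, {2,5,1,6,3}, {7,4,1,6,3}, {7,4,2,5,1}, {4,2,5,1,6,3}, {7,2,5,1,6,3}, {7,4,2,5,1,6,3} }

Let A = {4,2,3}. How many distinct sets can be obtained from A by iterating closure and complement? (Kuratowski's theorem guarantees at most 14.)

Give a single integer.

8

X∖A={7,5,1,6}, int(X∖A)={7,1}, hence cl(A)={4,2,5,6,3}
Orbit (k=closure, c=complement):
  1. A     = {4,2,3}
  2. kA    = {4,2,5,6,3}
  3. cA    = {7,5,1,6}
  4. ckA   = {7,1}
  5. kcA   = {7,2,5,1,6,3}
  6. kckA  = {7,1,6,3}
  7. ckcA  = {4}
  8. ckckA = {4,2,5}
(closed under both — stop)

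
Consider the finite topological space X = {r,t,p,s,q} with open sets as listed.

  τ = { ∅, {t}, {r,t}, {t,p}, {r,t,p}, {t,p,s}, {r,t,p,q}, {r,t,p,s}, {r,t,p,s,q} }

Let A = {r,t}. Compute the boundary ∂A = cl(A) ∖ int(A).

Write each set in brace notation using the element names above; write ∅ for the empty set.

{p,s,q}

U open, U⊆A: ∅, {t}, {r,t}. int(A) = ⋃ = {r,t}
X∖A={p,s,q}, int(X∖A)=∅, hence cl(A)={r,t,p,s,q}
∂A: remove int from cl → {p,s,q}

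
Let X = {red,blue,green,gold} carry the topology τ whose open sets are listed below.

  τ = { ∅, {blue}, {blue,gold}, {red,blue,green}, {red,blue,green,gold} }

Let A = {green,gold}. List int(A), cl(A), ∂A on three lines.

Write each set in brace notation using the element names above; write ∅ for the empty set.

int(A) = ∅
cl(A)  = {red,green,gold}
∂A     = {red,green,gold}

interior: largest open inside A is ∅ (from ∅)
cl via duality: int({red,blue}) = {blue}, so X∖{blue} = {red,green,gold}
cl∖int = {red,green,gold}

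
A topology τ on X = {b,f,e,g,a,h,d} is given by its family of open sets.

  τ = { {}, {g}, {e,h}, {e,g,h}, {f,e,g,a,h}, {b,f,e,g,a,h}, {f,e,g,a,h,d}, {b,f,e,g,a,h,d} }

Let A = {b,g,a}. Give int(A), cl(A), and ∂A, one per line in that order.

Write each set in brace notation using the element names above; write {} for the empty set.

int(A) = {g}
cl(A)  = {b,f,g,a,d}
∂A     = {b,f,a,d}

open subsets of A: {}, {g}; so int(A) = {g}
closure: X∖int(X∖A) = X∖{e,h} = {b,f,g,a,d}
∂A = {b,f,g,a,d} minus {g} = {b,f,a,d}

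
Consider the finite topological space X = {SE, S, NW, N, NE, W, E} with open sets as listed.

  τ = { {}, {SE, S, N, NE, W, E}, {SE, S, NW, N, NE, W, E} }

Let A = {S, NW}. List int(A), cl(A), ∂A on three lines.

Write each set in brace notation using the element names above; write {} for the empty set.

open subsets of A: {}; so int(A) = {}
closure: X∖int(X∖A) = X∖{} = {SE, S, NW, N, NE, W, E}
∂A = {SE, S, NW, N, NE, W, E} minus {} = {SE, S, NW, N, NE, W, E}

int(A) = {}
cl(A)  = {SE, S, NW, N, NE, W, E}
∂A     = {SE, S, NW, N, NE, W, E}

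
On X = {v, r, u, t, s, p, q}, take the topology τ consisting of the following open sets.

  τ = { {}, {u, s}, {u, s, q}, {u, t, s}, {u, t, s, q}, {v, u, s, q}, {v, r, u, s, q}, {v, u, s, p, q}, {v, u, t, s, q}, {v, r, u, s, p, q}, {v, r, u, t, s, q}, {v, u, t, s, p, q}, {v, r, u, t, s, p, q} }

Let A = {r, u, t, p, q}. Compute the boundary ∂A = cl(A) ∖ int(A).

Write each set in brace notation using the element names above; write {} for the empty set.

open subsets of A: {}; so int(A) = {}
closure: X∖int(X∖A) = X∖{} = {v, r, u, t, s, p, q}
∂A = {v, r, u, t, s, p, q} minus {} = {v, r, u, t, s, p, q}

{v, r, u, t, s, p, q}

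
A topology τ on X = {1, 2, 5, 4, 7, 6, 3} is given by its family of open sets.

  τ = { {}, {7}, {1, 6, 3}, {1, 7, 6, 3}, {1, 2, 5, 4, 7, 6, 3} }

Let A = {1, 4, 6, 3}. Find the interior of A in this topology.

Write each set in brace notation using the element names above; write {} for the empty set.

{1, 6, 3}

opens ⊆ A: {}, {1, 6, 3}; union → int = {1, 6, 3}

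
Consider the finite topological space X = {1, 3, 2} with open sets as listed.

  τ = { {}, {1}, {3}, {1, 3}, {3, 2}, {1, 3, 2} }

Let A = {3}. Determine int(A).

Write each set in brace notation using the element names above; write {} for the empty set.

{3}

open subsets of A: {}, {3}; so int(A) = {3}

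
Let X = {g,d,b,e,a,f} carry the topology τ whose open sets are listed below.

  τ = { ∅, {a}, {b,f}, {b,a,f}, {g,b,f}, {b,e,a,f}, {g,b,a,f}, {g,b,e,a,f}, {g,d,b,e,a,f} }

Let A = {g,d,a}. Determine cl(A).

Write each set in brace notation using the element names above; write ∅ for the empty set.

{g,d,e,a}

X∖A={b,e,f}, int(X∖A)={b,f}, hence cl(A)={g,d,e,a}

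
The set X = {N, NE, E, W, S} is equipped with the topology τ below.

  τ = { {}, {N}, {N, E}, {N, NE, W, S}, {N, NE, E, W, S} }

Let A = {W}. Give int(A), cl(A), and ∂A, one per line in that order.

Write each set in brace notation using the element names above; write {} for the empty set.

interior: largest open inside A is {} (from {})
cl via duality: int({N, NE, E, S}) = {N, E}, so X∖{N, E} = {NE, W, S}
cl∖int = {NE, W, S}

int(A) = {}
cl(A)  = {NE, W, S}
∂A     = {NE, W, S}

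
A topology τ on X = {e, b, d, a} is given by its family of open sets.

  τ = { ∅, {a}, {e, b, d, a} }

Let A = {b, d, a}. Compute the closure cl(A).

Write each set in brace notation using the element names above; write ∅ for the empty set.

{e, b, d, a}

complement {e}; its interior ∅; cl(A) = X∖∅ = {e, b, d, a}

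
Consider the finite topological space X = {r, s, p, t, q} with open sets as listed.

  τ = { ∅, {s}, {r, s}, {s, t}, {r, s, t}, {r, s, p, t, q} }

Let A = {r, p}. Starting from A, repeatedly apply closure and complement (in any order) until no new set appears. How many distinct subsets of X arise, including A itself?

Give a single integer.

closure: X∖int(X∖A) = X∖{s, t} = {r, p, q}
Let k=closure and c=complement:
  1. A     = {r, p}
  2. kA    = {r, p, q}
  3. cA    = {s, t, q}
  4. ckA   = {s, t}
  5. kcA   = {r, s, p, t, q}
  6. ckcA  = ∅
— saturated at 6

6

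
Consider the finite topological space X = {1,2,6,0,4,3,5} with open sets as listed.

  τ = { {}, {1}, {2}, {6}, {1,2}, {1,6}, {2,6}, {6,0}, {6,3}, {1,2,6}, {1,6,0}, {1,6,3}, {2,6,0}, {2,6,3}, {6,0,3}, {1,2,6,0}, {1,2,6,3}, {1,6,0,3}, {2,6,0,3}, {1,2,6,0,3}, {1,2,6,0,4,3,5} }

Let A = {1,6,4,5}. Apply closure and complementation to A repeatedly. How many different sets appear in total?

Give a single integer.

cl via duality: int({2,0,3}) = {2}, so X∖{2} = {1,6,0,4,3,5}
Write k for closure, c for complement:
  1. A     = {1,6,4,5}
  2. kA    = {1,6,0,4,3,5}
  3. cA    = {2,0,3}
  4. ckA   = {2}
  5. kcA   = {2,0,4,3,5}
  6. kckA  = {2,4,5}
  7. ckcA  = {1,6}
  8. ckckA = {1,6,0,3}
applying k or c yields no new set

8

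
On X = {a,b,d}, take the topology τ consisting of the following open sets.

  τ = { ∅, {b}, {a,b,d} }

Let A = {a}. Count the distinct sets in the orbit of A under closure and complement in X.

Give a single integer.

6

cl via duality: int({b,d}) = {b}, so X∖{b} = {a,d}
Write k for closure, c for complement:
  1. A     = {a}
  2. kA    = {a,d}
  3. cA    = {b,d}
  4. ckA   = {b}
  5. kcA   = {a,b,d}
  6. ckcA  = ∅
applying k or c yields no new set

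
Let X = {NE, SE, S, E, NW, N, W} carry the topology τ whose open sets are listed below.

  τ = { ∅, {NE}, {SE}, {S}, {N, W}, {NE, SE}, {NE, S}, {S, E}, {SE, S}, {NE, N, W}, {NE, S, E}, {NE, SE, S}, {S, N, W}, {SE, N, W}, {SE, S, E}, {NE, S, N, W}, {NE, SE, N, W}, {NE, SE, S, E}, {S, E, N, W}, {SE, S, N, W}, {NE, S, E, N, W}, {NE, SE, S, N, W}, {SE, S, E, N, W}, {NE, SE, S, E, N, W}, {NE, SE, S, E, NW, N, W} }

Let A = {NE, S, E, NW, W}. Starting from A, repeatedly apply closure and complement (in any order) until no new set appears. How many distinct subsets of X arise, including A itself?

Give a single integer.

10

cl via duality: int({SE, N}) = {SE}, so X∖{SE} = {NE, S, E, NW, N, W}
Write k for closure, c for complement:
  1. A     = {NE, S, E, NW, W}
  2. kA    = {NE, S, E, NW, N, W}
  3. cA    = {SE, N}
  4. ckA   = {SE}
  5. kcA   = {SE, NW, N, W}
  6. kckA  = {SE, NW}
  7. ckcA  = {NE, S, E}
  8. ckckA = {NE, S, E, N, W}
  9. kckcA = {NE, S, E, NW}
  10. ckckcA = {SE, N, W}
applying k or c yields no new set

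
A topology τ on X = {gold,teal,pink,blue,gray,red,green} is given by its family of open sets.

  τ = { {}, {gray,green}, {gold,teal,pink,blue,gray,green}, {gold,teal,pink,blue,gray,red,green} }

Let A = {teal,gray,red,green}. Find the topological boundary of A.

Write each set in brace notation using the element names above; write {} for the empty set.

{gold,teal,pink,blue,red}

opens ⊆ A: {}, {gray,green}; union → int = {gray,green}
complement {gold,pink,blue}; its interior {}; cl(A) = X∖{} = {gold,teal,pink,blue,gray,red,green}
boundary = {gold,teal,pink,blue,gray,red,green} ∖ {gray,green} = {gold,teal,pink,blue,red}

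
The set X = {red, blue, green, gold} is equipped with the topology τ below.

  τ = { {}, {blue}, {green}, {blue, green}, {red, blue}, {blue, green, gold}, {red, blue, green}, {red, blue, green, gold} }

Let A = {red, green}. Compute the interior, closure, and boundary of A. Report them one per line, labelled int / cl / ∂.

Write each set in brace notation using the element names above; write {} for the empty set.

opens ⊆ A: {}, {green}; union → int = {green}
complement {blue, gold}; its interior {blue}; cl(A) = X∖{blue} = {red, green, gold}
boundary = {red, green, gold} ∖ {green} = {red, gold}

int(A) = {green}
cl(A)  = {red, green, gold}
∂A     = {red, gold}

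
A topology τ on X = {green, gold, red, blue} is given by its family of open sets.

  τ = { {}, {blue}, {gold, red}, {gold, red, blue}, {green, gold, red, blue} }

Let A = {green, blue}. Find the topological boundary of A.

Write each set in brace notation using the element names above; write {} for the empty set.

{green}

interior: largest open inside A is {blue} (from {}, {blue})
cl via duality: int({gold, red}) = {gold, red}, so X∖{gold, red} = {green, blue}
cl∖int = {green}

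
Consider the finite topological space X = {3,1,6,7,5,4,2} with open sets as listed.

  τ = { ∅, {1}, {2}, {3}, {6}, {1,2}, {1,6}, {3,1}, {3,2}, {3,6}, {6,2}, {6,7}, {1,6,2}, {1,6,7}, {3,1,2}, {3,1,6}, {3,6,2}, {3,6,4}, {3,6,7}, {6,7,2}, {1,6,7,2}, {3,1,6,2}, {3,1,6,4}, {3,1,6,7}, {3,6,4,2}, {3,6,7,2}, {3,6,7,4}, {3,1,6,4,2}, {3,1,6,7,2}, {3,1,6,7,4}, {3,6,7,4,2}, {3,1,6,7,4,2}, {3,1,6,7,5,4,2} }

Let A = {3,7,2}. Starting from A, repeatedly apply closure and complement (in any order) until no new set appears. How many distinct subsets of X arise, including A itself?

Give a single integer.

closure: X∖int(X∖A) = X∖{1,6} = {3,7,5,4,2}
Let k=closure and c=complement:
  1. A     = {3,7,2}
  2. kA    = {3,7,5,4,2}
  3. cA    = {1,6,5,4}
  4. ckA   = {1,6}
  5. kcA   = {1,6,7,5,4}
  6. ckcA  = {3,2}
  7. kckcA = {3,5,4,2}
  8. ckckcA = {1,6,7}
— saturated at 8

8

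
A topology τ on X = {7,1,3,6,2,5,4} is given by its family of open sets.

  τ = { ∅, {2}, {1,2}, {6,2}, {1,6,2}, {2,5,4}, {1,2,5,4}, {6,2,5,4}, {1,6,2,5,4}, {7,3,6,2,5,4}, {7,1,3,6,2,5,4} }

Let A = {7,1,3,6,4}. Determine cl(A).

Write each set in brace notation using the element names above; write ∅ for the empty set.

closure: X∖int(X∖A) = X∖{2} = {7,1,3,6,5,4}

{7,1,3,6,5,4}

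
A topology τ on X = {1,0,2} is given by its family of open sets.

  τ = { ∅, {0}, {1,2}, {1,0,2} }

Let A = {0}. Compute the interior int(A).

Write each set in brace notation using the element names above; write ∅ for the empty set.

{0}

open subsets of A: ∅, {0}; so int(A) = {0}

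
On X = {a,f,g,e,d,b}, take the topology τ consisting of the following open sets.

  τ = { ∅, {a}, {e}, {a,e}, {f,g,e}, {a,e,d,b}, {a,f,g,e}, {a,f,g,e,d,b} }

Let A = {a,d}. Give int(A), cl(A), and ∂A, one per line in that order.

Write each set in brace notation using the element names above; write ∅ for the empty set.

opens ⊆ A: ∅, {a}; union → int = {a}
complement {f,g,e,b}; its interior {f,g,e}; cl(A) = X∖{f,g,e} = {a,d,b}
boundary = {a,d,b} ∖ {a} = {d,b}

int(A) = {a}
cl(A)  = {a,d,b}
∂A     = {d,b}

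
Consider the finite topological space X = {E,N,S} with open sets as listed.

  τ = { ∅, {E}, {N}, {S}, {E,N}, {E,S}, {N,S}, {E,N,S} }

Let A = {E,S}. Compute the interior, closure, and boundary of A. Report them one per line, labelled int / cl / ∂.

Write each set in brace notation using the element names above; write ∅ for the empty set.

open subsets of A: ∅, {S}, {E}, {E,S}; so int(A) = {E,S}
closure: X∖int(X∖A) = X∖{N} = {E,S}
∂A = {E,S} minus {E,S} = ∅

int(A) = {E,S}
cl(A)  = {E,S}
∂A     = ∅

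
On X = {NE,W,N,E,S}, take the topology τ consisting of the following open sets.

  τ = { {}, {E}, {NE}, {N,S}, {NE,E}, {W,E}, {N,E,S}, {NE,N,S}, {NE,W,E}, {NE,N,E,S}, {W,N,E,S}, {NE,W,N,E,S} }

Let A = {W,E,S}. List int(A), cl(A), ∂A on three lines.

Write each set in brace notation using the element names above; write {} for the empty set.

U open, U⊆A: {}, {E}, {W,E}. int(A) = ⋃ = {W,E}
X∖A={NE,N}, int(X∖A)={NE}, hence cl(A)={W,N,E,S}
∂A: remove int from cl → {N,S}

int(A) = {W,E}
cl(A)  = {W,N,E,S}
∂A     = {N,S}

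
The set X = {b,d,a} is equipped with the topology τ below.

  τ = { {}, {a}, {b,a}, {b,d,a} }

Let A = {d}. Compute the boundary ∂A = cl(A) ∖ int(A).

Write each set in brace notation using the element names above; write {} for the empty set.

{d}

opens ⊆ A: {}; union → int = {}
complement {b,a}; its interior {b,a}; cl(A) = X∖{b,a} = {d}
boundary = {d} ∖ {} = {d}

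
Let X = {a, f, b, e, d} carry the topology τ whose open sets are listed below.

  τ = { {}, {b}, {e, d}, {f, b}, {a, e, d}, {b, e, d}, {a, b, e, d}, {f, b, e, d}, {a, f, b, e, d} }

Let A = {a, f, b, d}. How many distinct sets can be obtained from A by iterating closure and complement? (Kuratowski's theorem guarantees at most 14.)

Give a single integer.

complement {e}; its interior {}; cl(A) = X∖{} = {a, f, b, e, d}
With k = closure, c = complement:
  1. A     = {a, f, b, d}
  2. kA    = {a, f, b, e, d}
  3. cA    = {e}
  4. ckA   = {}
  5. kcA   = {a, e, d}
  6. ckcA  = {f, b}
k, c of each give nothing new

6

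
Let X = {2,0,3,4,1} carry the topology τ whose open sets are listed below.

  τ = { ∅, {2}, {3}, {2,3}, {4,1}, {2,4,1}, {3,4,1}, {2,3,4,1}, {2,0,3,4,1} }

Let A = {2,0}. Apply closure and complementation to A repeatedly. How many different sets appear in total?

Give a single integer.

4

complement {3,4,1}; its interior {3,4,1}; cl(A) = X∖{3,4,1} = {2,0}
With k = closure, c = complement:
  1. A     = {2,0}
  2. cA    = {3,4,1}
  3. kcA   = {0,3,4,1}
  4. ckcA  = {2}
k, c of each give nothing new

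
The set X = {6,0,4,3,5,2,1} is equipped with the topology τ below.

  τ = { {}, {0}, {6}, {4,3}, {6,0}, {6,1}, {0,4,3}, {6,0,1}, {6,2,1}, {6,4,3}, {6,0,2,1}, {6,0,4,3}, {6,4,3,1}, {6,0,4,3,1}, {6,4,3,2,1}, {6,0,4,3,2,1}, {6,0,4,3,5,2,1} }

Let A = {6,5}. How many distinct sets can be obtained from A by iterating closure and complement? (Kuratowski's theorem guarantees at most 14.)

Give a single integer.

closure: X∖int(X∖A) = X∖{0,4,3} = {6,5,2,1}
Let k=closure and c=complement:
  1. A     = {6,5}
  2. kA    = {6,5,2,1}
  3. cA    = {0,4,3,2,1}
  4. ckA   = {0,4,3}
  5. kcA   = {0,4,3,5,2,1}
  6. kckA  = {0,4,3,5}
  7. ckcA  = {6}
  8. ckckA = {6,2,1}
— saturated at 8

8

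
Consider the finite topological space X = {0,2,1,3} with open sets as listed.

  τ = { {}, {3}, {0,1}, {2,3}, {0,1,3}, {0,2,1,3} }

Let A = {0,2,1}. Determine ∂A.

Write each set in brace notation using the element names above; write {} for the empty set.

{2}

open subsets of A: {}, {0,1}; so int(A) = {0,1}
closure: X∖int(X∖A) = X∖{3} = {0,2,1}
∂A = {0,2,1} minus {0,1} = {2}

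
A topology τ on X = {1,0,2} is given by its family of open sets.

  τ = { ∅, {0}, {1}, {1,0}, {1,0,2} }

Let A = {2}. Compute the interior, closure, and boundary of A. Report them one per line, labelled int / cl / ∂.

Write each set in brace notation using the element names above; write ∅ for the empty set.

interior: largest open inside A is ∅ (from ∅)
cl via duality: int({1,0}) = {1,0}, so X∖{1,0} = {2}
cl∖int = {2}

int(A) = ∅
cl(A)  = {2}
∂A     = {2}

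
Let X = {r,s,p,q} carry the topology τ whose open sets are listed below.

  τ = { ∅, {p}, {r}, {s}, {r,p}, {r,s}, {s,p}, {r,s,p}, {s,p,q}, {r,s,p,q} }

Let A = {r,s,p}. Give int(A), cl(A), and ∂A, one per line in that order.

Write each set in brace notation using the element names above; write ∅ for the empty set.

U open, U⊆A: ∅, {r}, {s}, {p}, {r,p}, {s,p}, {r,s}, {r,s,p}. int(A) = ⋃ = {r,s,p}
X∖A={q}, int(X∖A)=∅, hence cl(A)={r,s,p,q}
∂A: remove int from cl → {q}

int(A) = {r,s,p}
cl(A)  = {r,s,p,q}
∂A     = {q}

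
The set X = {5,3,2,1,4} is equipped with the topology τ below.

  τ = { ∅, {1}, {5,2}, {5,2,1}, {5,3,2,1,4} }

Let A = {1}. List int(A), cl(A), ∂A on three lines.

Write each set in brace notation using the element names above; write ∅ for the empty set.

interior: largest open inside A is {1} (from ∅, {1})
cl via duality: int({5,3,2,4}) = {5,2}, so X∖{5,2} = {3,1,4}
cl∖int = {3,4}

int(A) = {1}
cl(A)  = {3,1,4}
∂A     = {3,4}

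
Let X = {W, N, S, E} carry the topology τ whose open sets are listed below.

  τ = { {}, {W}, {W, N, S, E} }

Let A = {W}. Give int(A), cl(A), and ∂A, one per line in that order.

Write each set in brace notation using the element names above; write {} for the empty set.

interior: largest open inside A is {W} (from {}, {W})
cl via duality: int({N, S, E}) = {}, so X∖{} = {W, N, S, E}
cl∖int = {N, S, E}

int(A) = {W}
cl(A)  = {W, N, S, E}
∂A     = {N, S, E}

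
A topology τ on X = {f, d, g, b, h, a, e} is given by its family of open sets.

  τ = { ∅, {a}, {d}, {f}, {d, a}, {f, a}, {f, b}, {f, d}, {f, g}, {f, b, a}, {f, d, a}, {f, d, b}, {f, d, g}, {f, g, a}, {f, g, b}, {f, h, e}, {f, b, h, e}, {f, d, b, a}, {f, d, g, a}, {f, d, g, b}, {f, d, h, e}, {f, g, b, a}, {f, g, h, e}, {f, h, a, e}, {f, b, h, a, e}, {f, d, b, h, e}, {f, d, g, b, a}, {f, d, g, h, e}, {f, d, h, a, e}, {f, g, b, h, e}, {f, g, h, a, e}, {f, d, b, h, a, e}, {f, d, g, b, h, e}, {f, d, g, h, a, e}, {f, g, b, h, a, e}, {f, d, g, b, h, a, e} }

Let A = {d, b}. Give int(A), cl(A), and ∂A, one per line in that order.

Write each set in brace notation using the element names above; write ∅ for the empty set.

int(A) = {d}
cl(A)  = {d, b}
∂A     = {b}

open subsets of A: ∅, {d}; so int(A) = {d}
closure: X∖int(X∖A) = X∖{f, g, h, a, e} = {d, b}
∂A = {d, b} minus {d} = {b}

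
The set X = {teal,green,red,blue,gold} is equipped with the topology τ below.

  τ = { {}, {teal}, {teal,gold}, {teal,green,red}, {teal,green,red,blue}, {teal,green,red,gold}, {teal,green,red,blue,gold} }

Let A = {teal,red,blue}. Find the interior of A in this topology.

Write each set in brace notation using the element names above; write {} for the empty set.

interior: largest open inside A is {teal} (from {}, {teal})

{teal}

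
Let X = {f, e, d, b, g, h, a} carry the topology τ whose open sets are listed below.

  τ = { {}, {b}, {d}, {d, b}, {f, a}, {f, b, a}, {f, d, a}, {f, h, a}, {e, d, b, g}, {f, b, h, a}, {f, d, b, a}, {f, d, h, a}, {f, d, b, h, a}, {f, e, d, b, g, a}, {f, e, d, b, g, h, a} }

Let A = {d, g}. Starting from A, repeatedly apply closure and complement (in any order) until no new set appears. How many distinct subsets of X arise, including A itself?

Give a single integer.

closure: X∖int(X∖A) = X∖{f, b, h, a} = {e, d, g}
Let k=closure and c=complement:
  1. A     = {d, g}
  2. kA    = {e, d, g}
  3. cA    = {f, e, b, h, a}
  4. ckA   = {f, b, h, a}
  5. kcA   = {f, e, b, g, h, a}
  6. ckcA  = {d}
— saturated at 6

6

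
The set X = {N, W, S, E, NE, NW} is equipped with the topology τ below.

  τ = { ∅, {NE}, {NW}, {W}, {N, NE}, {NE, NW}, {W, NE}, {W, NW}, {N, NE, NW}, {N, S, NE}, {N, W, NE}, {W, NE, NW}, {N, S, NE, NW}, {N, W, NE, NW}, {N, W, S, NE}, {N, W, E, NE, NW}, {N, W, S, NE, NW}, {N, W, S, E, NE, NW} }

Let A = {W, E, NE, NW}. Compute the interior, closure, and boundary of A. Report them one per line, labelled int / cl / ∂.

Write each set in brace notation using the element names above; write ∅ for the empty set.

int(A) = {W, NE, NW}
cl(A)  = {N, W, S, E, NE, NW}
∂A     = {N, S, E}

U open, U⊆A: ∅, {NW}, {NE}, {W}, {NE, NW}, {W, NE}, {W, NW}, {W, NE, NW}. int(A) = ⋃ = {W, NE, NW}
X∖A={N, S}, int(X∖A)=∅, hence cl(A)={N, W, S, E, NE, NW}
∂A: remove int from cl → {N, S, E}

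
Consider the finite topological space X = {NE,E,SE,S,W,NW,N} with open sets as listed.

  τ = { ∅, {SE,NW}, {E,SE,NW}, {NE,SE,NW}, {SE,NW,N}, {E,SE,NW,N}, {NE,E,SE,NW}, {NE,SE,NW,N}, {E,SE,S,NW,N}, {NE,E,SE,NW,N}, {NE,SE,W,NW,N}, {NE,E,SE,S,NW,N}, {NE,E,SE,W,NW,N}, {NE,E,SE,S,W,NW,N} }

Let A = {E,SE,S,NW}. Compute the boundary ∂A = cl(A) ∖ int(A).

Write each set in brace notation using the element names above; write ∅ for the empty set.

opens ⊆ A: ∅, {SE,NW}, {E,SE,NW}; union → int = {E,SE,NW}
complement {NE,W,N}; its interior ∅; cl(A) = X∖∅ = {NE,E,SE,S,W,NW,N}
boundary = {NE,E,SE,S,W,NW,N} ∖ {E,SE,NW} = {NE,S,W,N}

{NE,S,W,N}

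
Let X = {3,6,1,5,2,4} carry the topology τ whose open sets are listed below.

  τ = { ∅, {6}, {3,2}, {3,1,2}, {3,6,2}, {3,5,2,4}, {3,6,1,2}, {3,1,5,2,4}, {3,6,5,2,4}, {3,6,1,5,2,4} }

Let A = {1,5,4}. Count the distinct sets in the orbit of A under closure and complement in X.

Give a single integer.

X∖A={3,6,2}, int(X∖A)={3,6,2}, hence cl(A)={1,5,4}
Orbit (k=closure, c=complement):
  1. A     = {1,5,4}
  2. cA    = {3,6,2}
  3. kcA   = {3,6,1,5,2,4}
  4. ckcA  = ∅
(closed under both — stop)

4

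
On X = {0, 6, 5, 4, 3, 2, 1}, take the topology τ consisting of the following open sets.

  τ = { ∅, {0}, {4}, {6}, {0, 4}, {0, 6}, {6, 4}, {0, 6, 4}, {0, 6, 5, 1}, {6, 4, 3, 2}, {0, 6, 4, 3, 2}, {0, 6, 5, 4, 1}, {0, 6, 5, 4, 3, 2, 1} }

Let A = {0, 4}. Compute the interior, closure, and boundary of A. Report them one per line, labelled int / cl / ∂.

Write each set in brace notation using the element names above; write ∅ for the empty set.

opens ⊆ A: ∅, {4}, {0}, {0, 4}; union → int = {0, 4}
complement {6, 5, 3, 2, 1}; its interior {6}; cl(A) = X∖{6} = {0, 5, 4, 3, 2, 1}
boundary = {0, 5, 4, 3, 2, 1} ∖ {0, 4} = {5, 3, 2, 1}

int(A) = {0, 4}
cl(A)  = {0, 5, 4, 3, 2, 1}
∂A     = {5, 3, 2, 1}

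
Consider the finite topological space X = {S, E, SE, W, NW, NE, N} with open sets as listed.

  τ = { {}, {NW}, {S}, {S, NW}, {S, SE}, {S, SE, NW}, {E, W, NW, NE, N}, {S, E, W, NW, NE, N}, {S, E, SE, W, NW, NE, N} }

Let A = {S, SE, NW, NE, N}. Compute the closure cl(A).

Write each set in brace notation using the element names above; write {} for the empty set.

{S, E, SE, W, NW, NE, N}

complement {E, W}; its interior {}; cl(A) = X∖{} = {S, E, SE, W, NW, NE, N}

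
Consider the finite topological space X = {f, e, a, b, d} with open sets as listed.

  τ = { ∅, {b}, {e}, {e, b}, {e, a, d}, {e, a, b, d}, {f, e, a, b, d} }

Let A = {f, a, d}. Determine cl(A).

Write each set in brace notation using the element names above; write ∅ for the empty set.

X∖A={e, b}, int(X∖A)={e, b}, hence cl(A)={f, a, d}

{f, a, d}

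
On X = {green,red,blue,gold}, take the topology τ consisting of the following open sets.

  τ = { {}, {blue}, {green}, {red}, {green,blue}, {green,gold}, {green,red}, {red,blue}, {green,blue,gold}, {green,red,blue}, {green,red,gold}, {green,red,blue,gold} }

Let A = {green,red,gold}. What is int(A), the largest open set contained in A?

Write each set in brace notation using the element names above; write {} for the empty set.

{green,red,gold}

open subsets of A: {}, {red}, {green}, {green,gold}, {green,red}, {green,red,gold}; so int(A) = {green,red,gold}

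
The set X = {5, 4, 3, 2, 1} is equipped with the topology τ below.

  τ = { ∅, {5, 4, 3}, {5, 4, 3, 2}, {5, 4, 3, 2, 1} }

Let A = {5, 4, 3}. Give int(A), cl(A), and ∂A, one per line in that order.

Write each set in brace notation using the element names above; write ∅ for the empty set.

int(A) = {5, 4, 3}
cl(A)  = {5, 4, 3, 2, 1}
∂A     = {2, 1}

interior: largest open inside A is {5, 4, 3} (from ∅, {5, 4, 3})
cl via duality: int({2, 1}) = ∅, so X∖∅ = {5, 4, 3, 2, 1}
cl∖int = {2, 1}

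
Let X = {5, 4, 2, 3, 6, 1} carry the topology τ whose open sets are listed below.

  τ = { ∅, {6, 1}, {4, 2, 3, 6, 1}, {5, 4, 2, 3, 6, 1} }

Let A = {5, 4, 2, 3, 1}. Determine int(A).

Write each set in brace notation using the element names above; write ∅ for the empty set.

open subsets of A: ∅; so int(A) = ∅

∅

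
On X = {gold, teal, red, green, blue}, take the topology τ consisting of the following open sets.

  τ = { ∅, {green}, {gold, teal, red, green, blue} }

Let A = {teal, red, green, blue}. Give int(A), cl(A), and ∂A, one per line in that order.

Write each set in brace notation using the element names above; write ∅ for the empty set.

int(A) = {green}
cl(A)  = {gold, teal, red, green, blue}
∂A     = {gold, teal, red, blue}

open subsets of A: ∅, {green}; so int(A) = {green}
closure: X∖int(X∖A) = X∖∅ = {gold, teal, red, green, blue}
∂A = {gold, teal, red, green, blue} minus {green} = {gold, teal, red, blue}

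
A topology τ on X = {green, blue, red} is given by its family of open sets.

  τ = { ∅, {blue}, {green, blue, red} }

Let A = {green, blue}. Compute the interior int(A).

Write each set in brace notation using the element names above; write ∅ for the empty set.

interior: largest open inside A is {blue} (from ∅, {blue})

{blue}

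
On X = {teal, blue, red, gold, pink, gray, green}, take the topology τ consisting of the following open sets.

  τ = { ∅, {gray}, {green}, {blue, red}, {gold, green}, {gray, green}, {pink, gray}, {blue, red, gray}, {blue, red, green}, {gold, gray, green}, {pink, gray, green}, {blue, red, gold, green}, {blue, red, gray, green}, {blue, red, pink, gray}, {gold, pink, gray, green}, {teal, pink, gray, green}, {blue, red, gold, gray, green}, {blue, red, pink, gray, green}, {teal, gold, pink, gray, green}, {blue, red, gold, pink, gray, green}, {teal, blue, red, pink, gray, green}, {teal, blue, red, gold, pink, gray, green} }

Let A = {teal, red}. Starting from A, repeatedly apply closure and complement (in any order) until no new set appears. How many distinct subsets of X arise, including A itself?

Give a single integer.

8

cl via duality: int({blue, gold, pink, gray, green}) = {gold, pink, gray, green}, so X∖{gold, pink, gray, green} = {teal, blue, red}
Write k for closure, c for complement:
  1. A     = {teal, red}
  2. kA    = {teal, blue, red}
  3. cA    = {blue, gold, pink, gray, green}
  4. ckA   = {gold, pink, gray, green}
  5. kcA   = {teal, blue, red, gold, pink, gray, green}
  6. kckA  = {teal, gold, pink, gray, green}
  7. ckcA  = ∅
  8. ckckA = {blue, red}
applying k or c yields no new set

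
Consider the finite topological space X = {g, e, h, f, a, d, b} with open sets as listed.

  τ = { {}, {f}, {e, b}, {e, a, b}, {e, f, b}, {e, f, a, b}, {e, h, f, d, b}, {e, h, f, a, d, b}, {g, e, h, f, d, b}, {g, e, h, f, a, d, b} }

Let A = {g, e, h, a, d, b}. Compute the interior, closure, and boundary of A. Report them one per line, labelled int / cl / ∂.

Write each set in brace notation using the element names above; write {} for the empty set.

U open, U⊆A: {}, {e, b}, {e, a, b}. int(A) = ⋃ = {e, a, b}
X∖A={f}, int(X∖A)={f}, hence cl(A)={g, e, h, a, d, b}
∂A: remove int from cl → {g, h, d}

int(A) = {e, a, b}
cl(A)  = {g, e, h, a, d, b}
∂A     = {g, h, d}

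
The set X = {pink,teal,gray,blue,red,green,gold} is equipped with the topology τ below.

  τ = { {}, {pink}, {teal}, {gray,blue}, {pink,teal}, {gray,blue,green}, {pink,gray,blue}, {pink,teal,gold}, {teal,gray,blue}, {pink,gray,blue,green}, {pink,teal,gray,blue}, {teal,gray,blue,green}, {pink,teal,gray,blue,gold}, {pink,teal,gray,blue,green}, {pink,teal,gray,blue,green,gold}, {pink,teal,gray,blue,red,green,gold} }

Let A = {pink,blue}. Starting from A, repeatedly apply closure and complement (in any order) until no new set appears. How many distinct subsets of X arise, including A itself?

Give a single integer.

closure: X∖int(X∖A) = X∖{teal} = {pink,gray,blue,red,green,gold}
Let k=closure and c=complement:
  1. A     = {pink,blue}
  2. kA    = {pink,gray,blue,red,green,gold}
  3. cA    = {teal,gray,red,green,gold}
  4. ckA   = {teal}
  5. kcA   = {teal,gray,blue,red,green,gold}
  6. kckA  = {teal,red,gold}
  7. ckcA  = {pink}
  8. ckckA = {pink,gray,blue,green}
  9. kckcA = {pink,red,gold}
  10. ckckcA = {teal,gray,blue,green}
— saturated at 10

10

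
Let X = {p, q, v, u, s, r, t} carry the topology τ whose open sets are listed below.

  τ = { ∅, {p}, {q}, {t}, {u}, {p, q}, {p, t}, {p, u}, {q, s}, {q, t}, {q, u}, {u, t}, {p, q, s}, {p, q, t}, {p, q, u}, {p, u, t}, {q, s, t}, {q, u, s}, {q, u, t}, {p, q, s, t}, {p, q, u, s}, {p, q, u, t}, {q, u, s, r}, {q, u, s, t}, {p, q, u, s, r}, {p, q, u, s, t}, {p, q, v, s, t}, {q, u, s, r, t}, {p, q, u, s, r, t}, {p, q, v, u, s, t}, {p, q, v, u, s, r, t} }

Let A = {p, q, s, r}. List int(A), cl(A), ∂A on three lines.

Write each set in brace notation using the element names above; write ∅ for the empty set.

interior: largest open inside A is {p, q, s} (from ∅, {p}, {q}, {p, q}, {q, s}, {p, q, s})
cl via duality: int({v, u, t}) = {u, t}, so X∖{u, t} = {p, q, v, s, r}
cl∖int = {v, r}

int(A) = {p, q, s}
cl(A)  = {p, q, v, s, r}
∂A     = {v, r}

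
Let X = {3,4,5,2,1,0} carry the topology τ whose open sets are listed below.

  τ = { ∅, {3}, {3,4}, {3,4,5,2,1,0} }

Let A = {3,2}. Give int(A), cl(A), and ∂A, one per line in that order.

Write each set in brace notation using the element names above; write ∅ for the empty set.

opens ⊆ A: ∅, {3}; union → int = {3}
complement {4,5,1,0}; its interior ∅; cl(A) = X∖∅ = {3,4,5,2,1,0}
boundary = {3,4,5,2,1,0} ∖ {3} = {4,5,2,1,0}

int(A) = {3}
cl(A)  = {3,4,5,2,1,0}
∂A     = {4,5,2,1,0}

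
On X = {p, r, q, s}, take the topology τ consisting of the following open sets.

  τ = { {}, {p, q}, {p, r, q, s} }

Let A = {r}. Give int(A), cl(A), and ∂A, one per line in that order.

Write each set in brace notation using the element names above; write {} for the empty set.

interior: largest open inside A is {} (from {})
cl via duality: int({p, q, s}) = {p, q}, so X∖{p, q} = {r, s}
cl∖int = {r, s}

int(A) = {}
cl(A)  = {r, s}
∂A     = {r, s}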